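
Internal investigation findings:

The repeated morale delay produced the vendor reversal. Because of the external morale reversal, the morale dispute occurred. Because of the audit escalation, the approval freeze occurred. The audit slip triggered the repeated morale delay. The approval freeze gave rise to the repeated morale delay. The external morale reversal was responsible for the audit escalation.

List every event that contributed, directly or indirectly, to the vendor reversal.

Immediate cause of the vendor reversal: the repeated morale delay.
Further upstream: the external morale reversal, the audit escalation, the approval freeze, the audit slip.

the approval freeze, the audit escalation, the audit slip, the external morale reversal, the repeated morale delay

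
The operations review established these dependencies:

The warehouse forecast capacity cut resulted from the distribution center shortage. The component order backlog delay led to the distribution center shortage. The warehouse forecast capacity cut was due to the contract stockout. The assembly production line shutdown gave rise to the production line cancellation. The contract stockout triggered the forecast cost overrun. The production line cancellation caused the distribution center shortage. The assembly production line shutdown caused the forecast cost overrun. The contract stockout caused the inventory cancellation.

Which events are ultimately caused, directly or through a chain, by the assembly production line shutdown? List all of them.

Direct effects: the production line cancellation, the forecast cost overrun.
2 steps out: the distribution center shortage.
3 steps out: the warehouse forecast capacity cut.
Not reachable from it: the contract stockout, the inventory cancellation, the component order backlog delay.

the distribution center shortage, the forecast cost overrun, the production line cancellation, the warehouse forecast capacity cut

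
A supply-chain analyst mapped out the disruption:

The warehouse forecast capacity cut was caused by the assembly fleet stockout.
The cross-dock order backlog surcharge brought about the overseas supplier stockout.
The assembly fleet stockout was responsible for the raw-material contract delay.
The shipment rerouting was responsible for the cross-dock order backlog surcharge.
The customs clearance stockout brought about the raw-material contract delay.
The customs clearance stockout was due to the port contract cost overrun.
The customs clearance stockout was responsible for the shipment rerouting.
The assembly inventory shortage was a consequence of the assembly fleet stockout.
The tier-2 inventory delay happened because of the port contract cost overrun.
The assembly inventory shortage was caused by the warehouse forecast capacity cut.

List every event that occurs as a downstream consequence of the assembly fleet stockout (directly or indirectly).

the assembly inventory shortage, the raw-material contract delay, the warehouse forecast capacity cut

Direct effects: the raw-material contract delay, the warehouse forecast capacity cut, the assembly inventory shortage.
Not reachable from it: the port contract cost overrun, the customs clearance stockout, the tier-2 inventory delay, the shipment rerouting, the cross-dock order backlog surcharge, the overseas supplier stockout.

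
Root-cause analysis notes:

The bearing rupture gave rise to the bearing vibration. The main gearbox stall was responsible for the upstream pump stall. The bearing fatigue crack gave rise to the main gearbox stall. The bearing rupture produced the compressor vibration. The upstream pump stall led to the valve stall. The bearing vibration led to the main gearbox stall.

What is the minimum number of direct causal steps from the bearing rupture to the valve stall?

4

Shortest chain: the bearing rupture → the bearing vibration → the main gearbox stall → the upstream pump stall → the valve stall.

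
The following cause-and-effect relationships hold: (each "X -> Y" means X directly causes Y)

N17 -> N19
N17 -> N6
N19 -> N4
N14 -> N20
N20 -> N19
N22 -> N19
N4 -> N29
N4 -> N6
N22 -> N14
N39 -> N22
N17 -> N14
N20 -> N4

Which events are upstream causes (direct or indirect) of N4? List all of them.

N14, N17, N19, N20, N22, N39

Immediate causes of N4: N20, N19.
Further upstream: N39, N22, N17, N14.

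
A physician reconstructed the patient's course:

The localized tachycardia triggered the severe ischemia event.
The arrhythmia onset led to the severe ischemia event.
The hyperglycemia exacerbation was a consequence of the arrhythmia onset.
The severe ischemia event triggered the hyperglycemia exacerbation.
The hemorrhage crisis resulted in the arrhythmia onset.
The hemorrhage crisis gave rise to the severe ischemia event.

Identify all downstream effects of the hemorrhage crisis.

the arrhythmia onset, the hyperglycemia exacerbation, the severe ischemia event

Direct effects: the arrhythmia onset, the severe ischemia event.
2 steps out: the hyperglycemia exacerbation.
Not reachable from it: the localized tachycardia.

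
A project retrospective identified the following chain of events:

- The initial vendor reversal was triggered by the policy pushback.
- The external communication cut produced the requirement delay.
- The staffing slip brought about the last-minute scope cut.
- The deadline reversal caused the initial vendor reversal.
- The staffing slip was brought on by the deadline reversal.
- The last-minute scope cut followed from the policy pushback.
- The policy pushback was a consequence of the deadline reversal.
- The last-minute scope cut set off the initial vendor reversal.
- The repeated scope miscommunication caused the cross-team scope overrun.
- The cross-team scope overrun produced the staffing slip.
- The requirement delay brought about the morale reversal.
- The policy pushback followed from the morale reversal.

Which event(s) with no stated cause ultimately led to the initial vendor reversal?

the deadline reversal, the external communication cut, the repeated scope miscommunication

Tracing upstream from the initial vendor reversal: the initial vendor reversal ← the policy pushback ← the morale reversal ← the requirement delay ← the external communication cut.
A separate upstream branch: the initial vendor reversal ← the last-minute scope cut ← the staffing slip ← the cross-team scope overrun ← the repeated scope miscommunication.
A separate upstream branch: the initial vendor reversal ← the deadline reversal.
Each of those chain origins has no stated cause.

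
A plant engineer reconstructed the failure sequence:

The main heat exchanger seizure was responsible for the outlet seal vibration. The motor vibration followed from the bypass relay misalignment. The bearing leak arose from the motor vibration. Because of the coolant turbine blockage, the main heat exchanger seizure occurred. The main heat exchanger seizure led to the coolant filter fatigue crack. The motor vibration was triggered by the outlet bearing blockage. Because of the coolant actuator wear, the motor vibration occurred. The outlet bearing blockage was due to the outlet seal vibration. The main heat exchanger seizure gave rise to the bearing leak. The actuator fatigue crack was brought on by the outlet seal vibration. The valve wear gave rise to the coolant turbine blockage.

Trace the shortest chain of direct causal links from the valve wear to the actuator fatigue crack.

the valve wear → the coolant turbine blockage
the coolant turbine blockage → the main heat exchanger seizure
the main heat exchanger seizure → the outlet seal vibration
the outlet seal vibration → the actuator fatigue crack
Length: 4 steps.

the valve wear → the coolant turbine blockage → the main heat exchanger seizure → the outlet seal vibration → the actuator fatigue crack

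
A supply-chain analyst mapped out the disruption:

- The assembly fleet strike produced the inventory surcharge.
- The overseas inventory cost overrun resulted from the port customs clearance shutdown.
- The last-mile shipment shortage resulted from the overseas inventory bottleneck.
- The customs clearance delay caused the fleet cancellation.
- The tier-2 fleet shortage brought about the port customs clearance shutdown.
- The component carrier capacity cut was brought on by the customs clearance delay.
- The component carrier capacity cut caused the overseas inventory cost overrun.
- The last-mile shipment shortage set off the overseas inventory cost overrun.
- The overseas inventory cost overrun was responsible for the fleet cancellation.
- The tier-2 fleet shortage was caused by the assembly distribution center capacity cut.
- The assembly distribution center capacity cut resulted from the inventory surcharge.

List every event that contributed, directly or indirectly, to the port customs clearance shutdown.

the assembly distribution center capacity cut, the assembly fleet strike, the inventory surcharge, the tier-2 fleet shortage

Immediate cause of the port customs clearance shutdown: the tier-2 fleet shortage.
Further upstream: the assembly fleet strike, the inventory surcharge, the assembly distribution center capacity cut.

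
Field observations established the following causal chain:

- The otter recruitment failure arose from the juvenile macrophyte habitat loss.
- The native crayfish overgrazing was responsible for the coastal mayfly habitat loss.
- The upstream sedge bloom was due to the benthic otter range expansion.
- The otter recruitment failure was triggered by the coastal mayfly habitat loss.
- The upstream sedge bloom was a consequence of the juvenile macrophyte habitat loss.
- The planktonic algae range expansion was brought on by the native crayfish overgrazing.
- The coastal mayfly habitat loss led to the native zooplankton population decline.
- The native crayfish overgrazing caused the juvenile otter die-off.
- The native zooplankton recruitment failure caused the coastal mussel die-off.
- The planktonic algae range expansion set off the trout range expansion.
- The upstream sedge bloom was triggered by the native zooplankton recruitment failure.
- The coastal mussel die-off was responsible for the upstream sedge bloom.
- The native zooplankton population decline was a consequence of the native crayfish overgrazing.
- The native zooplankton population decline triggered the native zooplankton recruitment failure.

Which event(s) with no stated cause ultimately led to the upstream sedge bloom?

the benthic otter range expansion, the juvenile macrophyte habitat loss, the native crayfish overgrazing

Tracing upstream from the upstream sedge bloom: the upstream sedge bloom ← the native zooplankton recruitment failure ← the native zooplankton population decline ← the native crayfish overgrazing.
A separate upstream branch: the upstream sedge bloom ← the juvenile macrophyte habitat loss.
A separate upstream branch: the upstream sedge bloom ← the benthic otter range expansion.
Each of those chain origins has no stated cause.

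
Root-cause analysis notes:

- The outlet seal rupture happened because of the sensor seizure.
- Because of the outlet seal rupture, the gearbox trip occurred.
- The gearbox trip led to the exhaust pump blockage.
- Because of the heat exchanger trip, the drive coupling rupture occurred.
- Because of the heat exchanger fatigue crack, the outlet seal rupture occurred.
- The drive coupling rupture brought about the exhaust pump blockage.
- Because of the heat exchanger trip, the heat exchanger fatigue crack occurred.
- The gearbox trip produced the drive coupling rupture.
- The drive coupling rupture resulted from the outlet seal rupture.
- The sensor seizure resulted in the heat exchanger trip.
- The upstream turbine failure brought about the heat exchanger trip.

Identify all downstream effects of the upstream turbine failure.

the drive coupling rupture, the exhaust pump blockage, the gearbox trip, the heat exchanger fatigue crack, the heat exchanger trip, the outlet seal rupture

Direct effects: the heat exchanger trip.
2 steps out: the heat exchanger fatigue crack, the drive coupling rupture.
3 steps out: the outlet seal rupture, the exhaust pump blockage.
4 steps out: the gearbox trip.
Not reachable from it: the sensor seizure.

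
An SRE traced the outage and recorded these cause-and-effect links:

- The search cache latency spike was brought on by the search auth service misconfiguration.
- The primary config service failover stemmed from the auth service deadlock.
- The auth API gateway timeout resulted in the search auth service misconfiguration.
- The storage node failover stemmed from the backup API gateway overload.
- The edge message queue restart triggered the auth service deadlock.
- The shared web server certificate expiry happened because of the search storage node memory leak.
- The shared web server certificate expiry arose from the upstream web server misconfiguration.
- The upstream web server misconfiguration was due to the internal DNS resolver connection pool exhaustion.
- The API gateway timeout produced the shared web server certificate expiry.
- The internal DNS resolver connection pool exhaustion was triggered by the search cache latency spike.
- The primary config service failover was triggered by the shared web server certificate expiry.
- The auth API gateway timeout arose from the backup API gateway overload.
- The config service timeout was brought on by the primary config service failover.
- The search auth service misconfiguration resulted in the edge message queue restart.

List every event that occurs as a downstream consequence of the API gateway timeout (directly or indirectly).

Direct effects: the shared web server certificate expiry.
2 steps out: the primary config service failover.
3 steps out: the config service timeout.
Not reachable from it: the backup API gateway overload, the auth API gateway timeout, the search auth service misconfiguration, the storage node failover, the search cache latency spike, the search storage node memory leak, the internal DNS resolver connection pool exhaustion, the upstream web server misconfiguration, the edge message queue restart, the auth service deadlock.

the config service timeout, the primary config service failover, the shared web server certificate expiry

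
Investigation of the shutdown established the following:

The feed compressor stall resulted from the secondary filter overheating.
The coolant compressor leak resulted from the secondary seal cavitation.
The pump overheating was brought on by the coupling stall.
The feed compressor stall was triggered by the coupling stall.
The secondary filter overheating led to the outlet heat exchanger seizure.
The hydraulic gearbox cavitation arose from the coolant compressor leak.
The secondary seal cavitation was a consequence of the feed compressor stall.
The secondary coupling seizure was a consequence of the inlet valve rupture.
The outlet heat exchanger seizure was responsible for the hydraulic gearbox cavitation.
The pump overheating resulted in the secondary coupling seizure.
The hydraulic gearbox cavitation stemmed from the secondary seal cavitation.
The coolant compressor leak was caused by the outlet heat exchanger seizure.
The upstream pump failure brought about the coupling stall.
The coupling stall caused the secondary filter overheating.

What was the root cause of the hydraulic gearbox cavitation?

the upstream pump failure

Tracing upstream from the hydraulic gearbox cavitation: the hydraulic gearbox cavitation ← the outlet heat exchanger seizure ← the secondary filter overheating ← the coupling stall ← the upstream pump failure.
The upstream pump failure has no stated cause, so it is the root.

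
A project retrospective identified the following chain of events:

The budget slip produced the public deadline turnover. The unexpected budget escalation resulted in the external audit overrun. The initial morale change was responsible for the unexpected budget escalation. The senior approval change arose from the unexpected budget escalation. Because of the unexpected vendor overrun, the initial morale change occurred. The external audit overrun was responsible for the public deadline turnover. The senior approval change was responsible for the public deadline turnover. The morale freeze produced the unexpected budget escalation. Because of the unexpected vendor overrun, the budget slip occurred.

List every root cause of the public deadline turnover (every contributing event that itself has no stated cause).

the morale freeze, the unexpected vendor overrun

Tracing upstream from the public deadline turnover: the public deadline turnover ← the budget slip ← the unexpected vendor overrun.
A separate upstream branch: the public deadline turnover ← the external audit overrun ← the unexpected budget escalation ← the morale freeze.
Each of those chain origins has no stated cause.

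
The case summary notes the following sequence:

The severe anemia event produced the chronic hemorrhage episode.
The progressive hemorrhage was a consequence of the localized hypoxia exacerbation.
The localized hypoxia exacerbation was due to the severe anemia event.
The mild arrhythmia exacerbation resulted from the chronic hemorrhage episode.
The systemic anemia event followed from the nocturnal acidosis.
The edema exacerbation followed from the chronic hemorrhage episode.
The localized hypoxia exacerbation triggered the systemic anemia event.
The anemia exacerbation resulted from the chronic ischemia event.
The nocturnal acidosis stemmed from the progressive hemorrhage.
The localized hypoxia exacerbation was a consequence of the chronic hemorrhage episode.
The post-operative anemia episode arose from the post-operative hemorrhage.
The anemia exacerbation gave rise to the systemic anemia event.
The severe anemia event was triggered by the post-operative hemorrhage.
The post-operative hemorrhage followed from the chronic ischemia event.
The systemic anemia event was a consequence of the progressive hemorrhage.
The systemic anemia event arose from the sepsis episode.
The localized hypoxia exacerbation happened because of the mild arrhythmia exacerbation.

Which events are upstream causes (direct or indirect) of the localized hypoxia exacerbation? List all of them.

the chronic hemorrhage episode, the chronic ischemia event, the mild arrhythmia exacerbation, the post-operative hemorrhage, the severe anemia event

Immediate causes of the localized hypoxia exacerbation: the severe anemia event, the chronic hemorrhage episode, the mild arrhythmia exacerbation.
Further upstream: the chronic ischemia event, the post-operative hemorrhage.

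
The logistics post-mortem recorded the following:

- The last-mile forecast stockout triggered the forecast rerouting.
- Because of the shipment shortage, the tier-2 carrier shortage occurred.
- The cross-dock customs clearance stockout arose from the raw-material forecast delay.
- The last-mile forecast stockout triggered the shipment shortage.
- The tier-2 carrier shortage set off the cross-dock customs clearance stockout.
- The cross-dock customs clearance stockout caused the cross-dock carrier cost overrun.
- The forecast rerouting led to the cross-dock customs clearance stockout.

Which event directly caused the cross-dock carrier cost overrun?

Upstream contributors include the last-mile forecast stockout, the forecast rerouting, the shipment shortage, the tier-2 carrier shortage, the raw-material forecast delay, but only the cross-dock customs clearance stockout feeds directly into the cross-dock carrier cost overrun.

the cross-dock customs clearance stockout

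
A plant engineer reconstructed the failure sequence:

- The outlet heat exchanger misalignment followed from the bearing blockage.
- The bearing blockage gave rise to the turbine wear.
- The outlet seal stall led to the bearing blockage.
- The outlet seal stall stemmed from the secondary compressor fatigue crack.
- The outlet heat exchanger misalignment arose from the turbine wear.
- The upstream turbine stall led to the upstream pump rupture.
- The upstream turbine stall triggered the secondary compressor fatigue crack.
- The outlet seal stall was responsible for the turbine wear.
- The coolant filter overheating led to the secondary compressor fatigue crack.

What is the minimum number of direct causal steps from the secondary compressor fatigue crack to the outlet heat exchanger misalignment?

Shortest chain: the secondary compressor fatigue crack → the outlet seal stall → the bearing blockage → the outlet heat exchanger misalignment.

3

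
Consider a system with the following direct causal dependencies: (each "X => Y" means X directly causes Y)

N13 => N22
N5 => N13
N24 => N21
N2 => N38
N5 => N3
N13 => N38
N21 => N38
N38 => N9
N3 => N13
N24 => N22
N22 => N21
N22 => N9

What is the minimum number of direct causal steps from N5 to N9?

3

Shortest chain: N5 → N13 → N22 → N9.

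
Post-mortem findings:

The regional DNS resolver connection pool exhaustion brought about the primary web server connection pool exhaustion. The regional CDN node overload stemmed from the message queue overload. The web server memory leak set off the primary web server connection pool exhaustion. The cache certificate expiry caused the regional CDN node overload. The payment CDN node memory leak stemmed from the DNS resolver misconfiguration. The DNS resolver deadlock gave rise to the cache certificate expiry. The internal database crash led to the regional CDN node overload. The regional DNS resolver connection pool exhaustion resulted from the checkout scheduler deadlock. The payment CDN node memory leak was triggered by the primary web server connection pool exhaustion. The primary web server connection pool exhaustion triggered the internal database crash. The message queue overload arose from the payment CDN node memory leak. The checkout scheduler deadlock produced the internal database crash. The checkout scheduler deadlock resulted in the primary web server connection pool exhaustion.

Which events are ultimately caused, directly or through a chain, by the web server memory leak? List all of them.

Direct effects: the primary web server connection pool exhaustion.
2 steps out: the payment CDN node memory leak, the internal database crash.
3 steps out: the message queue overload, the regional CDN node overload.
Not reachable from it: the checkout scheduler deadlock, the DNS resolver misconfiguration, the regional DNS resolver connection pool exhaustion, the DNS resolver deadlock, the cache certificate expiry.

the internal database crash, the message queue overload, the payment CDN node memory leak, the primary web server connection pool exhaustion, the regional CDN node overload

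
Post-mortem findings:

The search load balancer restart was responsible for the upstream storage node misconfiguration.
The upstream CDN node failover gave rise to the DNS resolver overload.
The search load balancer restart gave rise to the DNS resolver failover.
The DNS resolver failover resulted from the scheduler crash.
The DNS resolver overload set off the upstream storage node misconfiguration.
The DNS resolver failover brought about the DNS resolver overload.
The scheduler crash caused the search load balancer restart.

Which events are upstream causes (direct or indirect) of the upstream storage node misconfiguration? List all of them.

Immediate causes of the upstream storage node misconfiguration: the search load balancer restart, the DNS resolver overload.
Further upstream: the scheduler crash, the DNS resolver failover, the upstream CDN node failover.

the DNS resolver failover, the DNS resolver overload, the scheduler crash, the search load balancer restart, the upstream CDN node failover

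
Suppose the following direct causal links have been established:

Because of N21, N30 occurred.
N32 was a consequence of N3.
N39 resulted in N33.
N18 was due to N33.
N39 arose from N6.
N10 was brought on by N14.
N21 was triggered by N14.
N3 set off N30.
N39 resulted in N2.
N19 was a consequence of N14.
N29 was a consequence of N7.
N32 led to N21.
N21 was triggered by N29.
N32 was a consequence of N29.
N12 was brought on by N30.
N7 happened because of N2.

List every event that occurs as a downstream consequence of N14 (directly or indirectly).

Direct effects: N10, N21, N19.
2 steps out: N30.
3 steps out: N12.
Not reachable from it: N6, N39, N3, N33, N2, N7, N29, N32, N18.

N10, N12, N19, N21, N30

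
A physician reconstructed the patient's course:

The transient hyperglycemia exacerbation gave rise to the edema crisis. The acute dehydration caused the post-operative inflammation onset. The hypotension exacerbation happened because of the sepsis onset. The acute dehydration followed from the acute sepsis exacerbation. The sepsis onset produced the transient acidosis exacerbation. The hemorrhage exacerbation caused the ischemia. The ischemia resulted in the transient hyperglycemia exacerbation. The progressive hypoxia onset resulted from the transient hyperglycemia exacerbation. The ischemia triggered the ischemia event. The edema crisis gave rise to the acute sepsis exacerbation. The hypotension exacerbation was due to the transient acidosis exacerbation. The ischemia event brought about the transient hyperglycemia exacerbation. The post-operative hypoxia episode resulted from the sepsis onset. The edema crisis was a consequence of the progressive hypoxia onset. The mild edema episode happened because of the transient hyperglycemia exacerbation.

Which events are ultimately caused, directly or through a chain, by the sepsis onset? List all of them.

Direct effects: the transient acidosis exacerbation, the hypotension exacerbation, the post-operative hypoxia episode.
Not reachable from it: the hemorrhage exacerbation, the ischemia, the ischemia event, the transient hyperglycemia exacerbation, the progressive hypoxia onset, the mild edema episode, the edema crisis, the acute sepsis exacerbation, the acute dehydration, the post-operative inflammation onset.

the hypotension exacerbation, the post-operative hypoxia episode, the transient acidosis exacerbation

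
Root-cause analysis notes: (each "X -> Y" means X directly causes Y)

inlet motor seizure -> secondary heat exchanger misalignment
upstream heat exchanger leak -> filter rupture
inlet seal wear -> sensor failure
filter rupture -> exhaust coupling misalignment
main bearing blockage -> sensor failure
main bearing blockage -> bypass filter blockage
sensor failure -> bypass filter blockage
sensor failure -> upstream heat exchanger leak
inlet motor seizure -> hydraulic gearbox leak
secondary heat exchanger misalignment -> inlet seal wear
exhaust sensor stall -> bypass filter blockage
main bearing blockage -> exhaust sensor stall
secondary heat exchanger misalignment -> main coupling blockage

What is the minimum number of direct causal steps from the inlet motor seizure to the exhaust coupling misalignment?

Shortest chain: the inlet motor seizure → the secondary heat exchanger misalignment → the inlet seal wear → the sensor failure → the upstream heat exchanger leak → the filter rupture → the exhaust coupling misalignment.

6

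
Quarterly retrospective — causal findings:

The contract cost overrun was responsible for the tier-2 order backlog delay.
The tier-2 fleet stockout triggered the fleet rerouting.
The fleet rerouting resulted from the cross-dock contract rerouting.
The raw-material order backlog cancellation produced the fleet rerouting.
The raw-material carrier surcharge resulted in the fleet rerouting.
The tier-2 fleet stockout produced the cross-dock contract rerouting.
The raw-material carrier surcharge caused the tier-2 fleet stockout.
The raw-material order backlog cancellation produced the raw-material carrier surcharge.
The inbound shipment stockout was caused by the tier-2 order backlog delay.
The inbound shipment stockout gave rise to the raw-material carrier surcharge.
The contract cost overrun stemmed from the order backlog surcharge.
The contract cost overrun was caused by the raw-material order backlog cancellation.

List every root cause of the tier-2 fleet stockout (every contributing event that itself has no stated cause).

the order backlog surcharge, the raw-material order backlog cancellation

Tracing upstream from the tier-2 fleet stockout: the tier-2 fleet stockout ← the raw-material carrier surcharge ← the raw-material order backlog cancellation.
A separate upstream branch: the tier-2 fleet stockout ← the raw-material carrier surcharge ← the inbound shipment stockout ← the tier-2 order backlog delay ← the contract cost overrun ← the order backlog surcharge.
Each of those chain origins has no stated cause.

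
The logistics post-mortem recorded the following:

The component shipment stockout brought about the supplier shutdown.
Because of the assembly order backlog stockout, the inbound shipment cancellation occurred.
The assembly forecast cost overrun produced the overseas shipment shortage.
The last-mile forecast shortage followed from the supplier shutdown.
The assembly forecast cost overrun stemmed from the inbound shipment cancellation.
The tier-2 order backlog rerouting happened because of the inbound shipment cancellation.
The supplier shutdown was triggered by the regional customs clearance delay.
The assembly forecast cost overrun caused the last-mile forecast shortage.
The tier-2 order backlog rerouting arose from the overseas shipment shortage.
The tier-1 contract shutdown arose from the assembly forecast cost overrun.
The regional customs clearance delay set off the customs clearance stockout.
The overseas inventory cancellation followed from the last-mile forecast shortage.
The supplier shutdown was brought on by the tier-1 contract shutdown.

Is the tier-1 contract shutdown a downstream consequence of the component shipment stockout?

The component shipment stockout leads to the supplier shutdown, the last-mile forecast shortage, the overseas inventory cancellation; the tier-1 contract shutdown is not among them.

No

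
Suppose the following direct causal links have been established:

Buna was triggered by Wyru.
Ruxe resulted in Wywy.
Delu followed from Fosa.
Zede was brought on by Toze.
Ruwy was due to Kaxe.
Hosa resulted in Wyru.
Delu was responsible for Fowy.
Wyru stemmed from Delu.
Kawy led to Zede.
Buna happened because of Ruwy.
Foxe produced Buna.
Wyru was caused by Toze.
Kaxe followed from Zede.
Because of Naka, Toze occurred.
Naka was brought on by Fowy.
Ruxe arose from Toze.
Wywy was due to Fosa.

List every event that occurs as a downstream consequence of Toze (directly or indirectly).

Buna, Kaxe, Ruwy, Ruxe, Wyru, Wywy, Zede

Direct effects: Ruxe, Wyru, Zede.
2 steps out: Wywy, Kaxe, Buna.
3 steps out: Ruwy.
Not reachable from it: Fosa, Delu, Fowy, Foxe, Hosa, Naka, Kawy.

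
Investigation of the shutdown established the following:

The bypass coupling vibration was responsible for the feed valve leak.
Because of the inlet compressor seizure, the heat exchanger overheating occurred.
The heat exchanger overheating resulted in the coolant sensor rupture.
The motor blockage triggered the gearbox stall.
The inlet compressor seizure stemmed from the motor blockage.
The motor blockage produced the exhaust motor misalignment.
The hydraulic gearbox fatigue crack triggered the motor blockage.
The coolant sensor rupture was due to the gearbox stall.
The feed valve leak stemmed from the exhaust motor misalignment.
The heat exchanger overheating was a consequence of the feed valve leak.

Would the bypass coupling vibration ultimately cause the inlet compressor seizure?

No

The bypass coupling vibration leads to the feed valve leak, the heat exchanger overheating, the coolant sensor rupture; the inlet compressor seizure is not among them.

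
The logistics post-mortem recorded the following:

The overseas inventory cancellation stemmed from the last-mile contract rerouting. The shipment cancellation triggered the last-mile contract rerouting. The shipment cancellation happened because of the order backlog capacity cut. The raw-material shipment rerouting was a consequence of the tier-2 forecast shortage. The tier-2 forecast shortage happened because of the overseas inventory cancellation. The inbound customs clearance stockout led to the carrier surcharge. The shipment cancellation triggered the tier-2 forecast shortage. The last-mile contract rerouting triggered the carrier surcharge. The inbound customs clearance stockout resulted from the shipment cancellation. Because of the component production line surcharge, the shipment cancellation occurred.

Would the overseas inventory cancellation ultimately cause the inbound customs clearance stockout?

No

The overseas inventory cancellation leads to the tier-2 forecast shortage, the raw-material shipment rerouting; the inbound customs clearance stockout is not among them.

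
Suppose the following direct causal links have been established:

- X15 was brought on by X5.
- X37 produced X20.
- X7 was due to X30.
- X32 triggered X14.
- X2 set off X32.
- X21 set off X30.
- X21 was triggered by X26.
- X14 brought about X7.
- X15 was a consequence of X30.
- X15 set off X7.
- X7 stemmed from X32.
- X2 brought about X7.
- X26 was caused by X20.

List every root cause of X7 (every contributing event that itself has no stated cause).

Tracing upstream from X7: X7 ← X2.
A separate upstream branch: X7 ← X30 ← X21 ← X26 ← X20 ← X37.
A separate upstream branch: X7 ← X15 ← X5.
Each of those chain origins has no stated cause.

X2, X37, X5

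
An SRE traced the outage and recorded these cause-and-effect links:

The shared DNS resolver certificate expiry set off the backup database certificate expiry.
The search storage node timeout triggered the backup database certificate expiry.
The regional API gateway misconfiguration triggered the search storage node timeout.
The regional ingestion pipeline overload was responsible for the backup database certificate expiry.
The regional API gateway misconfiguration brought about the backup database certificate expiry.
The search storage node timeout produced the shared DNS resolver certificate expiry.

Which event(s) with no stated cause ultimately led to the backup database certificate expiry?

the regional API gateway misconfiguration, the regional ingestion pipeline overload

Tracing upstream from the backup database certificate expiry: the backup database certificate expiry ← the regional API gateway misconfiguration.
A separate upstream branch: the backup database certificate expiry ← the regional ingestion pipeline overload.
Each of those chain origins has no stated cause.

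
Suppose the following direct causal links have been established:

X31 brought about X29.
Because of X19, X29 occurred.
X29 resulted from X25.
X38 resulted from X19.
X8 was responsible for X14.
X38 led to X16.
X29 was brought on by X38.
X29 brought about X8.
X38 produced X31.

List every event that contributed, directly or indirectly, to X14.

Immediate cause of X14: X8.
Further upstream: X25, X19, X38, X31, X29.

X19, X25, X29, X31, X38, X8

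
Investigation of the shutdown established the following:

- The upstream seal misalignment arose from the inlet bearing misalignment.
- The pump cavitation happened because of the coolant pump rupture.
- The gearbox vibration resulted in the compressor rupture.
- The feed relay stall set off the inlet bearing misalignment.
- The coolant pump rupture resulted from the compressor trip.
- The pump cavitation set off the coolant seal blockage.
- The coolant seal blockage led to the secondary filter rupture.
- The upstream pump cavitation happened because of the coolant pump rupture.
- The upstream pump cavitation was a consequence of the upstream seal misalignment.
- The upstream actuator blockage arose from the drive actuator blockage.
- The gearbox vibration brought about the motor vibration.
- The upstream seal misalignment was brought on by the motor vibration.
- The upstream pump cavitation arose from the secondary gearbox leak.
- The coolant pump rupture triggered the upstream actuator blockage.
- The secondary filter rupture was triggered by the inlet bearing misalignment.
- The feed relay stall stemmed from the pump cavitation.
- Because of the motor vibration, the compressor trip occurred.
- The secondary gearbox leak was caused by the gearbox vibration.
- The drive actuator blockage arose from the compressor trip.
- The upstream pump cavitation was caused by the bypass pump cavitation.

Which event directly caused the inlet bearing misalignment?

the feed relay stall

Upstream contributors include the gearbox vibration, the motor vibration, the compressor trip, the coolant pump rupture, the pump cavitation, but only the feed relay stall feeds directly into the inlet bearing misalignment.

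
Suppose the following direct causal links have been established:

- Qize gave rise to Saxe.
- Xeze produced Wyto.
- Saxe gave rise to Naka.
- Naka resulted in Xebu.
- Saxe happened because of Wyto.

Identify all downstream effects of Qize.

Direct effects: Saxe.
2 steps out: Naka.
3 steps out: Xebu.
Not reachable from it: Xeze, Wyto.

Naka, Saxe, Xebu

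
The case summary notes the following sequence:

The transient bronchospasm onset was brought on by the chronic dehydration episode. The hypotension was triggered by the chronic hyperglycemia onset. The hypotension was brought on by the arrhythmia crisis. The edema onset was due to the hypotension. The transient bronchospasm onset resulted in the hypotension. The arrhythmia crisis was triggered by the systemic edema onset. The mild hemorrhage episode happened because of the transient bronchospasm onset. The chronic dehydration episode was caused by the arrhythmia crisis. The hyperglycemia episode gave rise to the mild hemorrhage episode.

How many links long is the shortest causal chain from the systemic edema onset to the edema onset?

Shortest chain: the systemic edema onset → the arrhythmia crisis → the hypotension → the edema onset.

3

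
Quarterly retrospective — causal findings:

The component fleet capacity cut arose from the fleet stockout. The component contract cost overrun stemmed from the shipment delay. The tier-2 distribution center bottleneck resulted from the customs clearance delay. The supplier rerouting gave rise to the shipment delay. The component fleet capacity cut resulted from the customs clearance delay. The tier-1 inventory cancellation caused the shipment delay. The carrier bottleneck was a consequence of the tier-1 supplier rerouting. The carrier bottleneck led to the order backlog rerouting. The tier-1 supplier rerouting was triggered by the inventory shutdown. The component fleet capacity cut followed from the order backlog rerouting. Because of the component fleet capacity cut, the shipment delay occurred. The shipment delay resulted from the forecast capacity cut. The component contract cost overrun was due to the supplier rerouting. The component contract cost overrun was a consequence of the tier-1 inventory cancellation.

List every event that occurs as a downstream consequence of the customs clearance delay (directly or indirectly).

the component contract cost overrun, the component fleet capacity cut, the shipment delay, the tier-2 distribution center bottleneck

Direct effects: the tier-2 distribution center bottleneck, the component fleet capacity cut.
2 steps out: the shipment delay.
3 steps out: the component contract cost overrun.
Not reachable from it: the tier-1 inventory cancellation, the inventory shutdown, the tier-1 supplier rerouting, the fleet stockout, the carrier bottleneck, the order backlog rerouting, the supplier rerouting, the forecast capacity cut.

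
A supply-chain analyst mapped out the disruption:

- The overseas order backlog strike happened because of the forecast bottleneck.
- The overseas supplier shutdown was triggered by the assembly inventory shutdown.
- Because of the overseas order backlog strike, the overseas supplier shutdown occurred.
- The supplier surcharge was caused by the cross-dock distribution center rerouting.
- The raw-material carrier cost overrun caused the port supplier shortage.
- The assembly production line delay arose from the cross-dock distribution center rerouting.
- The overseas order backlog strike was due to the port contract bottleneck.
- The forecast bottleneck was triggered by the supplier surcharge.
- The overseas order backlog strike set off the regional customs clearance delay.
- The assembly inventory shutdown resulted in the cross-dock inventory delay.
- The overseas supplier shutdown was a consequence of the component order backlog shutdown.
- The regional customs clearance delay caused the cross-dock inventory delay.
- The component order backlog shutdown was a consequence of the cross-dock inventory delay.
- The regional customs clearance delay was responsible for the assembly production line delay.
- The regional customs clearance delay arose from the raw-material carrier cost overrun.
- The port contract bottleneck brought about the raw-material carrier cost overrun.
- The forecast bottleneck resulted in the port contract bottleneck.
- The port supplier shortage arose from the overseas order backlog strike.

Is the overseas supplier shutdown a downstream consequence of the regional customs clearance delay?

Yes

There is a causal chain: the regional customs clearance delay → the cross-dock inventory delay → the component order backlog shutdown → the overseas supplier shutdown.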